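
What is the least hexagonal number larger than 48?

66

Solve n(2n−1) > 48 for integer n.
The largest n with value ≤ 48 is 5 (since 45 ≤ 48 < 66), so the first above is n = 6, value 66.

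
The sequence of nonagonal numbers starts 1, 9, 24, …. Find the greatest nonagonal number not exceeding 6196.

6069

Solve n(7n−5)/2 ≤ 6196 for integer n.
n = 42 gives 6069 ≤ 6196, while n = 43 gives 6364 > 6196; so the answer is 6069.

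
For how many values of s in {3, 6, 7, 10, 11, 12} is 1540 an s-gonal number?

3

s = 3: P(3, 55) = 1540. ✓
s = 6: P(6, 28) = 1540. ✓
s = 7: P(7, 25) = 1525 and P(7, 26) = 1651; 1540 is not s-gonal.
s = 10: P(10, 20) = 1540. ✓
s = 11: P(11, 18) = 1395 and P(11, 19) = 1558; 1540 is not s-gonal.
s = 12: P(12, 17) = 1377 and P(12, 18) = 1548; 1540 is not s-gonal.
Hits: s ∈ {3, 6, 10} → 3.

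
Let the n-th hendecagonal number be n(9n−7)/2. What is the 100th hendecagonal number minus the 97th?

2649

100·(9·100 − 7)/2 = 44650 and 97·(9·97 − 7)/2 = 42001.
Difference: 44650 − 42001 = 2649.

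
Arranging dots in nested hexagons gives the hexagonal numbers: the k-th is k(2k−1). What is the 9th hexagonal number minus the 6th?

9·(2·9 − 1) = 153 and 6·(2·6 − 1) = 66.
Difference: 153 − 66 = 87.

87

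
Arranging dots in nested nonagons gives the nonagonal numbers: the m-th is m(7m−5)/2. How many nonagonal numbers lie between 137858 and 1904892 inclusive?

540

The n-th nonagonal number is n(7n−5)/2.
Smallest index with value ≥ 137858: n = 199 (giving 138106).
Largest index with value ≤ 1904892: n = 738 (giving 1904409).
Indices 199 through 738: 540 terms.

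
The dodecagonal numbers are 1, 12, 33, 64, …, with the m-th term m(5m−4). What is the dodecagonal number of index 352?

618112

The 352nd dodecagonal number is n(5n−4) with n = 352.
352·(5·352 − 4) = 352·1756 = 618112.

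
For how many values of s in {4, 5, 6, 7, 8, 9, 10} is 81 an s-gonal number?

2

s = 4: P(4, 9) = 81. ✓
s = 5: P(5, 7) = 70 and P(5, 8) = 92; 81 is not s-gonal.
s = 6: P(6, 6) = 66 and P(6, 7) = 91; 81 is not s-gonal.
s = 7: P(7, 6) = 81. ✓
s = 8: P(8, 5) = 65 and P(8, 6) = 96; 81 is not s-gonal.
s = 9: P(9, 5) = 75 and P(9, 6) = 111; 81 is not s-gonal.
s = 10: P(10, 4) = 52 and P(10, 5) = 85; 81 is not s-gonal.
Hits: s ∈ {4, 7} → 2.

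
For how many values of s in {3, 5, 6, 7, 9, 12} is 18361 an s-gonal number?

s = 3: P(3, 191) = 18336 and P(3, 192) = 18528; 18361 is not s-gonal.
s = 5: P(5, 110) = 18095 and P(5, 111) = 18426; 18361 is not s-gonal.
s = 6: P(6, 96) = 18336 and P(6, 97) = 18721; 18361 is not s-gonal.
s = 7: P(7, 86) = 18361. ✓
s = 9: P(9, 72) = 17964 and P(9, 73) = 18469; 18361 is not s-gonal.
s = 12: P(12, 61) = 18361. ✓
Hits: s ∈ {7, 12} → 2.

2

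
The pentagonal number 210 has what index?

Set n(3n−1)/2 = 210, giving 3n² − n − 420 = 0.
The discriminant is 1 + 24·210 = 5041, and √5041 = 71.
So n = (1 + 71) / 6 = 72/6 = 12.

12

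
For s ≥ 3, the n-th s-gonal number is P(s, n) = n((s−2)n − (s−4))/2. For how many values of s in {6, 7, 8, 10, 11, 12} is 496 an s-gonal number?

s = 6: P(6, 16) = 496. ✓
s = 7: P(7, 14) = 469 and P(7, 15) = 540; 496 is not s-gonal.
s = 8: P(8, 13) = 481 and P(8, 14) = 560; 496 is not s-gonal.
s = 10: P(10, 11) = 451 and P(10, 12) = 540; 496 is not s-gonal.
s = 11: P(11, 10) = 415 and P(11, 11) = 506; 496 is not s-gonal.
s = 12: P(12, 10) = 460 and P(12, 11) = 561; 496 is not s-gonal.
Hits: s ∈ {6} → 1.

1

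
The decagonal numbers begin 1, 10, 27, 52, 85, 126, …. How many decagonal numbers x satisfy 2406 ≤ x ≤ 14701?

The n-th decagonal number is n(4n−3).
Smallest index with value ≥ 2406: n = 25 (giving 2425).
Largest index with value ≤ 14701: n = 61 (giving 14701).
Indices 25 through 61: 37 terms.

37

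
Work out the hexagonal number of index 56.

6216

The 56th hexagonal number is n(2n−1) with n = 56.
56·(2·56 − 1) = 56·111 = 6216.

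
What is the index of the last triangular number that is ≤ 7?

Solve n(n+1)/2 ≤ 7 for integer n.
n = 3 gives 6 ≤ 7, while n = 4 gives 10 > 7; so the answer is index 3.

3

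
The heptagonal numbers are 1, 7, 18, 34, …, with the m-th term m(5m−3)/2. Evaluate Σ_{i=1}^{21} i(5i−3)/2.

7931

Σ i(5i−3)/2 = (5Σi² − 3Σi) / 2 over i = 1..21.
Σi = 231 and Σi² = 3311.
(5·3311 − 3·231) / 2 = 15862/2 = 7931.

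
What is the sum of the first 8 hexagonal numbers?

372

Σ i(2i−1) = 2Σi² − Σi over i = 1..8.
Σi = 36 and Σi² = 204.
2·204 − 1·36 = 372.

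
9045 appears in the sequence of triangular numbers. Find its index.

134

Set n(n+1)/2 = 9045, giving n² + n − 18090 = 0.
So n = (-1 + 269) / 2 = 268/2 = 134.
Check: 134·135/2 = 9045. ✓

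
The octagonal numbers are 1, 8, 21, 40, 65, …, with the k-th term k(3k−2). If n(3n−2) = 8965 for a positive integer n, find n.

55

Set n(3n−2) = 8965, giving 3n² − 2n − 8965 = 0.
So n = (2 + 328) / 6 = 330/6 = 55.
Check: 55·(3·55 − 2) = 8965. ✓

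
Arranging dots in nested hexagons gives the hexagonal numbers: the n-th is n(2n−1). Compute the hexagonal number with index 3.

15

3·(2·3 − 1) = 3·5 = 15.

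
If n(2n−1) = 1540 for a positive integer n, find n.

28

Set n(2n−1) = 1540, giving 2n² − n − 1540 = 0.
So n = (1 + 111) / 4 = 112/4 = 28.
Check: 28·(2·28 − 1) = 1540. ✓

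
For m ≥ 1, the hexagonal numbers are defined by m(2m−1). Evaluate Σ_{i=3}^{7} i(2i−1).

245

Σ i(2i−1) = 2Σi² − Σi over i = 3..7.
Σi = 28 − 3 = 25 and Σi² = 140 − 5 = 135.
2·135 − 1·25 = 245.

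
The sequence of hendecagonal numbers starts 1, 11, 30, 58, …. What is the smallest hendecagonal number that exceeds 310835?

312708

Solve n(9n−7)/2 > 310835 for integer n.
The largest n with value ≤ 310835 is 263 (since 310340 ≤ 310835 < 312708), so the first above is n = 264, value 312708.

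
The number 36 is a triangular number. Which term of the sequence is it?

8

Set n(n+1)/2 = 36, giving n² + n − 72 = 0.
The discriminant is 1 + 8·36 = 289, and √289 = 17.
So n = (-1 + 17) / 2 = 16/2 = 8.
Check: 8·9/2 = 36. ✓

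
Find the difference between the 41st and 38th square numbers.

237

41² = 1681 and 38² = 1444.
Difference: 1681 − 1444 = 237.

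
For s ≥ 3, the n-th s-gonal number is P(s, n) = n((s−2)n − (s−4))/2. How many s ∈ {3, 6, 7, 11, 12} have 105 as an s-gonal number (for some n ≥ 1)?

s = 3: P(3, 14) = 105. ✓
s = 6: P(6, 7) = 91 and P(6, 8) = 120; 105 is not s-gonal.
s = 7: P(7, 6) = 81 and P(7, 7) = 112; 105 is not s-gonal.
s = 11: P(11, 5) = 95 and P(11, 6) = 141; 105 is not s-gonal.
s = 12: P(12, 5) = 105. ✓
Hits: s ∈ {3, 12} → 2.

2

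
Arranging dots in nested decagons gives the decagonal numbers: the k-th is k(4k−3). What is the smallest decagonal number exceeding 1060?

1105

Solve n(4n−3) > 1060 for integer n.
The largest n with value ≤ 1060 is 16 (since 976 ≤ 1060 < 1105), so the first above is n = 17, value 1105.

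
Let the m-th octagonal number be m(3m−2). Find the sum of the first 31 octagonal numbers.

Σ i(3i−2) = 3Σi² − 2Σi over i = 1..31.
Σi = 496 and Σi² = 10416.
3·10416 − 2·496 = 30256.

30256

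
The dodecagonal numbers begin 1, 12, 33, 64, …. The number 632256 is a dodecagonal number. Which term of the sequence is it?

356

Set n(5n−4) = 632256, giving 5n² − 4n − 632256 = 0.
The discriminant is 16 + 20·632256 = 12645136, and √12645136 = 3556.
So n = (4 + 3556) / 10 = 3560/10 = 356.
Check: 356·(5·356 − 4) = 632256. ✓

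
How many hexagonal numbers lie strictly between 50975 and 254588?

198

The n-th hexagonal number is n(2n−1).
Smallest index with value > 50975: n = 160 (giving 51040).
Largest index with value < 254588: n = 357 (giving 254541).
Indices 160 through 357: 198 terms.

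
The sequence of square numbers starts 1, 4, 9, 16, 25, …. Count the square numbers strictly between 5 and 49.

4

The n-th square number is n².
Smallest index with value > 5: n = 3 (giving 9).
Largest index with value < 49: n = 6 (giving 36).
Indices 3 through 6: 4 terms.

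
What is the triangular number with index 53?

The 53rd triangular number is n(n+1)/2 with n = 53.
53·54/2 = 2862/2 = 1431.

1431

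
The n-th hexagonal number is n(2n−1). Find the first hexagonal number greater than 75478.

75855

Solve n(2n−1) > 75478 for integer n.
The largest n with value ≤ 75478 is 194 (since 75078 ≤ 75478 < 75855), so the first above is n = 195, value 75855.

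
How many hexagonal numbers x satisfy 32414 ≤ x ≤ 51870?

The n-th hexagonal number is n(2n−1).
Smallest index with value ≥ 32414: n = 128 (giving 32640).
Largest index with value ≤ 51870: n = 161 (giving 51681).
Indices 128 through 161: 34 terms.

34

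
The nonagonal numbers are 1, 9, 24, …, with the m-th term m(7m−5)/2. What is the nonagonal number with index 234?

191061

The 234th nonagonal number is n(7n−5)/2 with n = 234.
234·(7·234 − 5)/2 = 234·1633/2 = 191061.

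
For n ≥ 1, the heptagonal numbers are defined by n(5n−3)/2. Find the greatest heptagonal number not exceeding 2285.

2205

Solve n(5n−3)/2 ≤ 2285 for integer n.
n = 30 gives 2205 ≤ 2285, while n = 31 gives 2356 > 2285; so the answer is 2205.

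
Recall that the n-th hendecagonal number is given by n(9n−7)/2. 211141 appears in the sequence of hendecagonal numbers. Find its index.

Set n(9n−7)/2 = 211141, giving 9n² − 7n − 422282 = 0.
The discriminant is 49 + 72·211141 = 15202201, and √15202201 = 3899.
So n = (7 + 3899) / 18 = 3906/18 = 217.
Check: 217·(9·217 − 7)/2 = 211141. ✓

217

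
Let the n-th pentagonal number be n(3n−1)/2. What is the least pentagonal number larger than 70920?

Solve n(3n−1)/2 > 70920 for integer n.
The largest n with value ≤ 70920 is 217 (since 70525 ≤ 70920 < 71177), so the first above is n = 218, value 71177.

71177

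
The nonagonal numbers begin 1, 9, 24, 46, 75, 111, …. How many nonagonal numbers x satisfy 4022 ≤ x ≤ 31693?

The n-th nonagonal number is n(7n−5)/2.
Smallest index with value ≥ 4022: n = 35 (giving 4200).
Largest index with value ≤ 31693: n = 95 (giving 31350).
Indices 35 through 95: 61 terms.

61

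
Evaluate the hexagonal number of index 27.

The 27th hexagonal number is n(2n−1) with n = 27.
27·(2·27 − 1) = 27·53 = 1431.

1431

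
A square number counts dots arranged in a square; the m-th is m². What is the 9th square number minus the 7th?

32

9² = 81 and 7² = 49.
Difference: 81 − 49 = 32.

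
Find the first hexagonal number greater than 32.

45

Solve n(2n−1) > 32 for integer n.
The largest n with value ≤ 32 is 4 (since 28 ≤ 32 < 45), so the first above is n = 5, value 45.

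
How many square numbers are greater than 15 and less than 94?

The n-th square number is n².
Smallest index with value > 15: n = 4 (giving 16).
Largest index with value < 94: n = 9 (giving 81).
Indices 4 through 9: 6 terms.

6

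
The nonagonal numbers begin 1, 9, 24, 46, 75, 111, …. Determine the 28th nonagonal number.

2674

The 28th nonagonal number is n(7n−5)/2 with n = 28.
28·(7·28 − 5)/2 = 28·191/2 = 2674.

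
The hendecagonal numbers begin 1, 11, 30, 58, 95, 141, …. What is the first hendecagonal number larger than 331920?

331976

Solve n(9n−7)/2 > 331920 for integer n.
The largest n with value ≤ 331920 is 271 (since 329536 ≤ 331920 < 331976), so the first above is n = 272, value 331976.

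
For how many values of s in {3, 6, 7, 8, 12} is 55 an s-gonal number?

2

s = 3: P(3, 10) = 55. ✓
s = 6: P(6, 5) = 45 and P(6, 6) = 66; 55 is not s-gonal.
s = 7: P(7, 5) = 55. ✓
s = 8: P(8, 4) = 40 and P(8, 5) = 65; 55 is not s-gonal.
s = 12: P(12, 3) = 33 and P(12, 4) = 64; 55 is not s-gonal.
Hits: s ∈ {3, 7} → 2.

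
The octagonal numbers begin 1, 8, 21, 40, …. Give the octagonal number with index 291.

253461

291·(3·291 − 2) = 291·871 = 253461.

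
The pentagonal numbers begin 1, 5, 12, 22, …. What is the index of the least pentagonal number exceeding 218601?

Solve n(3n−1)/2 > 218601 for integer n.
The largest n with value ≤ 218601 is 381 (since 217551 ≤ 218601 < 218695), so the first above is n = 382, value 218695.

382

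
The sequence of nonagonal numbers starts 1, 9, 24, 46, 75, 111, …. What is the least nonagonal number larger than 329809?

331254

Solve n(7n−5)/2 > 329809 for integer n.
The largest n with value ≤ 329809 is 307 (since 329104 ≤ 329809 < 331254), so the first above is n = 308, value 331254.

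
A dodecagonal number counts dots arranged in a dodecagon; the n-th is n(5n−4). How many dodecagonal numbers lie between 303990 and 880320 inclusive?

174

The n-th dodecagonal number is n(5n−4).
Smallest index with value ≥ 303990: n = 247 (giving 304057).
Largest index with value ≤ 880320: n = 420 (giving 880320).
Indices 247 through 420: 174 terms.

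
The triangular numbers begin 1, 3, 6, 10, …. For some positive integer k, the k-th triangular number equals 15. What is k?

Set n(n+1)/2 = 15, giving n² + n − 30 = 0.
The discriminant is 1 + 8·15 = 121, and √121 = 11.
So n = (-1 + 11) / 2 = 10/2 = 5.
Check: 5·6/2 = 15. ✓

5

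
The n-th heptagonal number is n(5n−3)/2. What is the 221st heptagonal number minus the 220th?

Consecutive heptagonal numbers differ by 5n − 4: here 5·221 − 4 = 1101.

1101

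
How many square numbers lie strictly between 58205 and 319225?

The n-th square number is n².
Smallest index with value > 58205: n = 242 (giving 58564).
Largest index with value < 319225: n = 564 (giving 318096).
Indices 242 through 564: 323 terms.

323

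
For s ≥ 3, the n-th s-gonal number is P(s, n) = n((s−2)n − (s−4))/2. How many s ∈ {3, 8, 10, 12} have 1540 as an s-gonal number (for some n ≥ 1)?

2

s = 3: P(3, 55) = 1540. ✓
s = 8: P(8, 22) = 1408 and P(8, 23) = 1541; 1540 is not s-gonal.
s = 10: P(10, 20) = 1540. ✓
s = 12: P(12, 17) = 1377 and P(12, 18) = 1548; 1540 is not s-gonal.
Hits: s ∈ {3, 10} → 2.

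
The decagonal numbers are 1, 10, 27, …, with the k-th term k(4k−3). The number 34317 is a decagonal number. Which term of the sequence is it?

Set n(4n−3) = 34317, giving 4n² − 3n − 34317 = 0.
So n = (3 + 741) / 8 = 744/8 = 93.
Check: 93·(4·93 − 3) = 34317. ✓

93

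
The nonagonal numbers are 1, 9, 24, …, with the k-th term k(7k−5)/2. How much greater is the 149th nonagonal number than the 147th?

149·(7·149 − 5)/2 = 77331 and 147·(7·147 − 5)/2 = 75264.
Difference: 77331 − 75264 = 2067.

2067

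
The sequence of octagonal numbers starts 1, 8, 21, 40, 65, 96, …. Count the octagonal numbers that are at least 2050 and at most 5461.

17

The n-th octagonal number is n(3n−2).
Smallest index with value ≥ 2050: n = 27 (giving 2133).
Largest index with value ≤ 5461: n = 43 (giving 5461).
Indices 27 through 43: 17 terms.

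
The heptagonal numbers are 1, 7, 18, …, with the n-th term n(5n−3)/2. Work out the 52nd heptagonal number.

6682

The 52nd heptagonal number is n(5n−3)/2 with n = 52.
52·(5·52 − 3)/2 = 52·257/2 = 6682.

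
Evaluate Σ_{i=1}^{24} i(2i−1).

9500

Σ i(2i−1) = 2Σi² − Σi over i = 1..24.
Σi = 300 and Σi² = 4900.
2·4900 − 1·300 = 9500.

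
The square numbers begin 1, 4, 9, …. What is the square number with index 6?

36

The 6th square number is n² with n = 6.
6² = 36.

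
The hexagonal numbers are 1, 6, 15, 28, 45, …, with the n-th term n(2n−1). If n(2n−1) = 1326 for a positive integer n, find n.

26

Set n(2n−1) = 1326, giving 2n² − n − 1326 = 0.
So n = (1 + 103) / 4 = 104/4 = 26.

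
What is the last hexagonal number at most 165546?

Solve n(2n−1) ≤ 165546 for integer n.
n = 287 gives 164451 ≤ 165546, while n = 288 gives 165600 > 165546; so the answer is 164451.

164451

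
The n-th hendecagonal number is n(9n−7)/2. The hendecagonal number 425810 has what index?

Set n(9n−7)/2 = 425810, giving 9n² − 7n − 851620 = 0.
The discriminant is 49 + 72·425810 = 30658369, and √30658369 = 5537.
So n = (7 + 5537) / 18 = 5544/18 = 308.

308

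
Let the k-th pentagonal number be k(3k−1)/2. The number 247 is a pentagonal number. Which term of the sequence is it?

13

Set n(3n−1)/2 = 247, giving 3n² − n − 494 = 0.
The discriminant is 1 + 24·247 = 5929, and √5929 = 77.
So n = (1 + 77) / 6 = 78/6 = 13.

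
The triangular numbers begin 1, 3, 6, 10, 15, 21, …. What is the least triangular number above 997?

Solve n(n+1)/2 > 997 for integer n.
The largest n with value ≤ 997 is 44 (since 990 ≤ 997 < 1035), so the first above is n = 45, value 1035.

1035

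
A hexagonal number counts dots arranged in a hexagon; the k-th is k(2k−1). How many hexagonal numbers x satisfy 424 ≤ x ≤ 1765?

15

The n-th hexagonal number is n(2n−1).
Smallest index with value ≥ 424: n = 15 (giving 435).
Largest index with value ≤ 1765: n = 29 (giving 1653).
Indices 15 through 29: 15 terms.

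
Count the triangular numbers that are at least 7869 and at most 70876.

The n-th triangular number is n(n+1)/2.
Smallest index with value ≥ 7869: n = 125 (giving 7875).
Largest index with value ≤ 70876: n = 376 (giving 70876).
Indices 125 through 376: 252 terms.

252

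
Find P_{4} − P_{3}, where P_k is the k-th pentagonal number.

Consecutive pentagonal numbers differ by 3n − 2: here 3·4 − 2 = 10.

10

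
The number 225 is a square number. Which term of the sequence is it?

We need n² = 225, so n = √225 = 15.

15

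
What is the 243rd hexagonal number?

The 243rd hexagonal number is n(2n−1) with n = 243.
243·(2·243 − 1) = 243·485 = 117855.

117855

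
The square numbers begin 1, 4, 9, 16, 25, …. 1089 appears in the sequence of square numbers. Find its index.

We need n² = 1089, so n = √1089 = 33.

33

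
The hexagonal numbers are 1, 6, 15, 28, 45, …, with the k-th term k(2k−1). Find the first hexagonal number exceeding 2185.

2278

Solve n(2n−1) > 2185 for integer n.
The largest n with value ≤ 2185 is 33 (since 2145 ≤ 2185 < 2278), so the first above is n = 34, value 2278.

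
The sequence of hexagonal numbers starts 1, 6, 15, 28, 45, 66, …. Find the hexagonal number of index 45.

The 45th hexagonal number is n(2n−1) with n = 45.
45·(2·45 − 1) = 45·89 = 4005.

4005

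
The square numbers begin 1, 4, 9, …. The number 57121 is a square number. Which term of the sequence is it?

239

We need n² = 57121, so n = √57121 = 239.
Check: 239² = 57121. ✓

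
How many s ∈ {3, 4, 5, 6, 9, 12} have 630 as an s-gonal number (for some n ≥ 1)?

2

s = 3: P(3, 35) = 630. ✓
s = 4: P(4, 25) = 625 and P(4, 26) = 676; 630 is not s-gonal.
s = 5: P(5, 20) = 590 and P(5, 21) = 651; 630 is not s-gonal.
s = 6: P(6, 18) = 630. ✓
s = 9: P(9, 13) = 559 and P(9, 14) = 651; 630 is not s-gonal.
s = 12: P(12, 11) = 561 and P(12, 12) = 672; 630 is not s-gonal.
Hits: s ∈ {3, 6} → 2.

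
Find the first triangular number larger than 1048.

Solve n(n+1)/2 > 1048 for integer n.
The largest n with value ≤ 1048 is 45 (since 1035 ≤ 1048 < 1081), so the first above is n = 46, value 1081.

1081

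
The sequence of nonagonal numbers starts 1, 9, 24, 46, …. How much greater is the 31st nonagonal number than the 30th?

Consecutive nonagonal numbers differ by 7n − 6: here 7·31 − 6 = 211.

211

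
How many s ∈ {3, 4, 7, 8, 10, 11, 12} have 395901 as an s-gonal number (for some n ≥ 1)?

s = 3: P(3, 889) = 395605 and P(3, 890) = 396495; 395901 is not s-gonal.
s = 4: P(4, 629) = 395641 and P(4, 630) = 396900; 395901 is not s-gonal.
s = 7: P(7, 398) = 395413 and P(7, 399) = 397404; 395901 is not s-gonal.
s = 8: P(8, 363) = 394581 and P(8, 364) = 396760; 395901 is not s-gonal.
s = 10: P(10, 314) = 393442 and P(10, 315) = 395955; 395901 is not s-gonal.
s = 11: P(11, 297) = 395901. ✓
s = 12: P(12, 281) = 393681 and P(12, 282) = 396492; 395901 is not s-gonal.
Hits: s ∈ {11} → 1.

1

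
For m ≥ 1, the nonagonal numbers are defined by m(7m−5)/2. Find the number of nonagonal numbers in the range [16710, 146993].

The n-th nonagonal number is n(7n−5)/2.
Smallest index with value ≥ 16710: n = 70 (giving 16975).
Largest index with value ≤ 146993: n = 205 (giving 146575).
Indices 70 through 205: 136 terms.

136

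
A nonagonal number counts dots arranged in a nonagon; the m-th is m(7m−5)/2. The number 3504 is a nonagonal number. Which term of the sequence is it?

32

Set n(7n−5)/2 = 3504, giving 7n² − 5n − 7008 = 0.
The discriminant is 25 + 56·3504 = 196249, and √196249 = 443.
So n = (5 + 443) / 14 = 448/14 = 32.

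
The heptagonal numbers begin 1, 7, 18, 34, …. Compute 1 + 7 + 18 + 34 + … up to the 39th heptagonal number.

Σ i(5i−3)/2 = (5Σi² − 3Σi) / 2 over i = 1..39.
Σi = 780 and Σi² = 20540.
(5·20540 − 3·780) / 2 = 100360/2 = 50180.

50180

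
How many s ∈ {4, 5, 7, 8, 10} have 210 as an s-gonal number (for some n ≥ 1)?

1

s = 4: P(4, 14) = 196 and P(4, 15) = 225; 210 is not s-gonal.
s = 5: P(5, 12) = 210. ✓
s = 7: P(7, 9) = 189 and P(7, 10) = 235; 210 is not s-gonal.
s = 8: P(8, 8) = 176 and P(8, 9) = 225; 210 is not s-gonal.
s = 10: P(10, 7) = 175 and P(10, 8) = 232; 210 is not s-gonal.
Hits: s ∈ {5} → 1.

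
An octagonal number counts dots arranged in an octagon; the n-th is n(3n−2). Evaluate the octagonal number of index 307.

The 307th octagonal number is n(3n−2) with n = 307.
307·(3·307 − 2) = 307·919 = 282133.

282133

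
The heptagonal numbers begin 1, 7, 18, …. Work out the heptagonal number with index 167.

69472

The 167th heptagonal number is n(5n−3)/2 with n = 167.
167·(5·167 − 3)/2 = 167·832/2 = 167·416 = 69472.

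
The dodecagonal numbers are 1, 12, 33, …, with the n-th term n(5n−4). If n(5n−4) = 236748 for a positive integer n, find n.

218

Set n(5n−4) = 236748, giving 5n² − 4n − 236748 = 0.
The discriminant is 16 + 20·236748 = 4734976, and √4734976 = 2176.
So n = (4 + 2176) / 10 = 2180/10 = 218.
Check: 218·(5·218 − 4) = 236748. ✓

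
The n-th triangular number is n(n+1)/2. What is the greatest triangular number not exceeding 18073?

Solve n(n+1)/2 ≤ 18073 for integer n.
n = 189 gives 17955 ≤ 18073, while n = 190 gives 18145 > 18073; so the answer is 17955.

17955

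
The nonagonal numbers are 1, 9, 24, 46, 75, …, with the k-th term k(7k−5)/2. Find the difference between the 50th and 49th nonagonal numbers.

344

Consecutive nonagonal numbers differ by 7n − 6: here 7·50 − 6 = 344.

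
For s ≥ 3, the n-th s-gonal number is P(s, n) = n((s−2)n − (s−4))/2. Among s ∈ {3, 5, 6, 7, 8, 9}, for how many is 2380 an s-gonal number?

1

s = 3: P(3, 68) = 2346 and P(3, 69) = 2415; 2380 is not s-gonal.
s = 5: P(5, 40) = 2380. ✓
s = 6: P(6, 34) = 2278 and P(6, 35) = 2415; 2380 is not s-gonal.
s = 7: P(7, 31) = 2356 and P(7, 32) = 2512; 2380 is not s-gonal.
s = 8: P(8, 28) = 2296 and P(8, 29) = 2465; 2380 is not s-gonal.
s = 9: P(9, 26) = 2301 and P(9, 27) = 2484; 2380 is not s-gonal.
Hits: s ∈ {5} → 1.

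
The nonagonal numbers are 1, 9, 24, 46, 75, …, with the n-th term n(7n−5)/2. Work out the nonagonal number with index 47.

7614

The 47th nonagonal number is n(7n−5)/2 with n = 47.
47·(7·47 − 5)/2 = 47·324/2 = 47·162 = 7614.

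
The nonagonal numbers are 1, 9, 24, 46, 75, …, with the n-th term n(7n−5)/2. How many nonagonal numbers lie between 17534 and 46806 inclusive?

45

The n-th nonagonal number is n(7n−5)/2.
Smallest index with value ≥ 17534: n = 72 (giving 17964).
Largest index with value ≤ 46806: n = 116 (giving 46806).
Indices 72 through 116: 45 terms.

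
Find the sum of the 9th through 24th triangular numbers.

Σ i(i+1)/2 = (Σi² + Σi) / 2 over i = 9..24.
Σi = 300 − 36 = 264 and Σi² = 4900 − 204 = 4696.
(1·4696 + 1·264) / 2 = 4960/2 = 2480.

2480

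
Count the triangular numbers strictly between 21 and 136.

The n-th triangular number is n(n+1)/2.
Smallest index with value > 21: n = 7 (giving 28).
Largest index with value < 136: n = 15 (giving 120).
Indices 7 through 15: 9 terms.

9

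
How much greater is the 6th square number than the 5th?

11

n² − (n−1)² = 2n − 1, so 6² − 5² = 2·6 − 1 = 11.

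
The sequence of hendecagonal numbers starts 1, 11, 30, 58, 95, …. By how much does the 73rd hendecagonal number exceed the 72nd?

Consecutive hendecagonal numbers differ by 9n − 8: here 9·73 − 8 = 649.

649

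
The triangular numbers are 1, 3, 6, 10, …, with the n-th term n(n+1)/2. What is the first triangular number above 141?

153

Solve n(n+1)/2 > 141 for integer n.
The largest n with value ≤ 141 is 16 (since 136 ≤ 141 < 153), so the first above is n = 17, value 153.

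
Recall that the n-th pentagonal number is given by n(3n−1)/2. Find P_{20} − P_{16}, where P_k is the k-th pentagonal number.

214

20·(3·20 − 1)/2 = 590 and 16·(3·16 − 1)/2 = 376.
Difference: 590 − 376 = 214.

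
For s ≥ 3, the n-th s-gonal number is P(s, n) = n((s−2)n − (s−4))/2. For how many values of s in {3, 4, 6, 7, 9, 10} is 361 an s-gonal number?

s = 3: P(3, 26) = 351 and P(3, 27) = 378; 361 is not s-gonal.
s = 4: P(4, 19) = 361. ✓
s = 6: P(6, 13) = 325 and P(6, 14) = 378; 361 is not s-gonal.
s = 7: P(7, 12) = 342 and P(7, 13) = 403; 361 is not s-gonal.
s = 9: P(9, 10) = 325 and P(9, 11) = 396; 361 is not s-gonal.
s = 10: P(10, 9) = 297 and P(10, 10) = 370; 361 is not s-gonal.
Hits: s ∈ {4} → 1.

1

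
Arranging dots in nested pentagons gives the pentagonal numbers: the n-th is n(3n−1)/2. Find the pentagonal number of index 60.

The 60th pentagonal number is n(3n−1)/2 with n = 60.
60·(3·60 − 1)/2 = 60·179/2 = 5370.

5370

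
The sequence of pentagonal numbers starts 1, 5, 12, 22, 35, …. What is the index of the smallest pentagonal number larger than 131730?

Solve n(3n−1)/2 > 131730 for integer n.
The largest n with value ≤ 131730 is 296 (since 131276 ≤ 131730 < 132165), so the first above is n = 297, value 132165.

297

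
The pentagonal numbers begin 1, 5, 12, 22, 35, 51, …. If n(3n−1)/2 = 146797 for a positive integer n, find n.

Set n(3n−1)/2 = 146797, giving 3n² − n − 293594 = 0.
So n = (1 + 1877) / 6 = 1878/6 = 313.

313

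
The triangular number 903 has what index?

Set n(n+1)/2 = 903, giving n² + n − 1806 = 0.
The discriminant is 1 + 8·903 = 7225, and √7225 = 85.
So n = (-1 + 85) / 2 = 84/2 = 42.

42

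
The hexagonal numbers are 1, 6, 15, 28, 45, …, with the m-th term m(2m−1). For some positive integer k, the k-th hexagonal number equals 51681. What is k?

161

Set n(2n−1) = 51681, giving 2n² − n − 51681 = 0.
The discriminant is 1 + 8·51681 = 413449, and √413449 = 643.
So n = (1 + 643) / 4 = 644/4 = 161.
Check: 161·(2·161 − 1) = 51681. ✓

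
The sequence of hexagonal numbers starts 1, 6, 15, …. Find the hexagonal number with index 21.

The 21st hexagonal number is n(2n−1) with n = 21.
21·(2·21 − 1) = 21·41 = 861.

861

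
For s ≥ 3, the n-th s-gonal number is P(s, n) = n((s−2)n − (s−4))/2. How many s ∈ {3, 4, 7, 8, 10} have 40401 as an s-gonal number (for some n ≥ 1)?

1

s = 3: P(3, 283) = 40186 and P(3, 284) = 40470; 40401 is not s-gonal.
s = 4: P(4, 201) = 40401. ✓
s = 7: P(7, 127) = 40132 and P(7, 128) = 40768; 40401 is not s-gonal.
s = 8: P(8, 116) = 40136 and P(8, 117) = 40833; 40401 is not s-gonal.
s = 10: P(10, 100) = 39700 and P(10, 101) = 40501; 40401 is not s-gonal.
Hits: s ∈ {4} → 1.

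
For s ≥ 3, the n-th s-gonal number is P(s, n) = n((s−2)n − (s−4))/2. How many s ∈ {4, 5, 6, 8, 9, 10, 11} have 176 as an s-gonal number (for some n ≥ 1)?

2

s = 4: P(4, 13) = 169 and P(4, 14) = 196; 176 is not s-gonal.
s = 5: P(5, 11) = 176. ✓
s = 6: P(6, 9) = 153 and P(6, 10) = 190; 176 is not s-gonal.
s = 8: P(8, 8) = 176. ✓
s = 9: P(9, 7) = 154 and P(9, 8) = 204; 176 is not s-gonal.
s = 10: P(10, 7) = 175 and P(10, 8) = 232; 176 is not s-gonal.
s = 11: P(11, 6) = 141 and P(11, 7) = 196; 176 is not s-gonal.
Hits: s ∈ {5, 8} → 2.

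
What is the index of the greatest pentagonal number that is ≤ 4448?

Solve n(3n−1)/2 ≤ 4448 for integer n.
n = 54 gives 4347 ≤ 4448, while n = 55 gives 4510 > 4448; so the answer is index 54.

54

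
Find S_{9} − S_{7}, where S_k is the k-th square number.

9² = 81 and 7² = 49.
Difference: 81 − 49 = 32.

32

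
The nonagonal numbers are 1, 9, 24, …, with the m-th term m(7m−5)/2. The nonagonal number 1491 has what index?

21

Set n(7n−5)/2 = 1491, giving 7n² − 5n − 2982 = 0.
The discriminant is 25 + 56·1491 = 83521, and √83521 = 289.
So n = (5 + 289) / 14 = 294/14 = 21.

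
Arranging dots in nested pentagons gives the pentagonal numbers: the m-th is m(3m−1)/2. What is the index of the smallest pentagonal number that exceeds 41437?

Solve n(3n−1)/2 > 41437 for integer n.
The largest n with value ≤ 41437 is 166 (since 41251 ≤ 41437 < 41750), so the first above is n = 167, value 41750.

167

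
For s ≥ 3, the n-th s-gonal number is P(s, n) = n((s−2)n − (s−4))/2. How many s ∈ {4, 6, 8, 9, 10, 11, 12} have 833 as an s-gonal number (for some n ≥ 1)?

s = 4: P(4, 28) = 784 and P(4, 29) = 841; 833 is not s-gonal.
s = 6: P(6, 20) = 780 and P(6, 21) = 861; 833 is not s-gonal.
s = 8: P(8, 17) = 833. ✓
s = 9: P(9, 15) = 750 and P(9, 16) = 856; 833 is not s-gonal.
s = 10: P(10, 14) = 742 and P(10, 15) = 855; 833 is not s-gonal.
s = 11: P(11, 14) = 833. ✓
s = 12: P(12, 13) = 793 and P(12, 14) = 924; 833 is not s-gonal.
Hits: s ∈ {8, 11} → 2.

2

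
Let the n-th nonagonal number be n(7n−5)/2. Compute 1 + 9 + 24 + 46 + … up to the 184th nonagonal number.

Σ i(7i−5)/2 = (7Σi² − 5Σi) / 2 over i = 1..184.
Σi = 17020 and Σi² = 2093460.
(7·2093460 − 5·17020) / 2 = 14569120/2 = 7284560.

7284560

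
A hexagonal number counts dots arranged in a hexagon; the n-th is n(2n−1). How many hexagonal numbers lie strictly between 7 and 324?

10

The n-th hexagonal number is n(2n−1).
Smallest index with value > 7: n = 3 (giving 15).
Largest index with value < 324: n = 12 (giving 276).
Indices 3 through 12: 10 terms.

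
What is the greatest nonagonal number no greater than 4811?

4699

Solve n(7n−5)/2 ≤ 4811 for integer n.
n = 37 gives 4699 ≤ 4811, while n = 38 gives 4959 > 4811; so the answer is 4699.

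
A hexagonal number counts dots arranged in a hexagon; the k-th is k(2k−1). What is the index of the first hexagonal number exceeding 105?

Solve n(2n−1) > 105 for integer n.
The largest n with value ≤ 105 is 7 (since 91 ≤ 105 < 120), so the first above is n = 8, value 120.

8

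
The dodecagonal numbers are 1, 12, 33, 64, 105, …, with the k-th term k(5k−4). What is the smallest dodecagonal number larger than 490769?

Solve n(5n−4) > 490769 for integer n.
The largest n with value ≤ 490769 is 313 (since 488593 ≤ 490769 < 491724), so the first above is n = 314, value 491724.

491724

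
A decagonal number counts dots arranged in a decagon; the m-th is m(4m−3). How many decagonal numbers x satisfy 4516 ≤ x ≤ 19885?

The n-th decagonal number is n(4n−3).
Smallest index with value ≥ 4516: n = 34 (giving 4522).
Largest index with value ≤ 19885: n = 70 (giving 19390).
Indices 34 through 70: 37 terms.

37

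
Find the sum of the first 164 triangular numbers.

Σ i(i+1)/2 = (Σi² + Σi) / 2 over i = 1..164.
Σi = 13530 and Σi² = 1483790.
(1·1483790 + 1·13530) / 2 = 1497320/2 = 748660.

748660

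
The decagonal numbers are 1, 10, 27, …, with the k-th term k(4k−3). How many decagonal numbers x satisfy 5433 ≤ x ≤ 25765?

43

The n-th decagonal number is n(4n−3).
Smallest index with value ≥ 5433: n = 38 (giving 5662).
Largest index with value ≤ 25765: n = 80 (giving 25360).
Indices 38 through 80: 43 terms.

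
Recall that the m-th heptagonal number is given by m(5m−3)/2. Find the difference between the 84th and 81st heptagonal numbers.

1233

84·(5·84 − 3)/2 = 17514 and 81·(5·81 − 3)/2 = 16281.
Difference: 17514 − 16281 = 1233.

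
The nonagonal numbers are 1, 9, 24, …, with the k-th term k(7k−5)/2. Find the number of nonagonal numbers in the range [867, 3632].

16

The n-th nonagonal number is n(7n−5)/2.
Smallest index with value ≥ 867: n = 17 (giving 969).
Largest index with value ≤ 3632: n = 32 (giving 3504).
Indices 17 through 32: 16 terms.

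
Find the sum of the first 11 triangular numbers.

286

Σ i(i+1)/2 = (Σi² + Σi) / 2 over i = 1..11.
Σi = 66 and Σi² = 506.
(1·506 + 1·66) / 2 = 572/2 = 286.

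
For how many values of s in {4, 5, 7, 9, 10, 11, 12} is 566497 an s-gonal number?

s = 4: P(4, 752) = 565504 and P(4, 753) = 567009; 566497 is not s-gonal.
s = 5: P(5, 614) = 565187 and P(5, 615) = 567030; 566497 is not s-gonal.
s = 7: P(7, 476) = 565726 and P(7, 477) = 568107; 566497 is not s-gonal.
s = 9: P(9, 402) = 564609 and P(9, 403) = 567424; 566497 is not s-gonal.
s = 10: P(10, 376) = 564376 and P(10, 377) = 567385; 566497 is not s-gonal.
s = 11: P(11, 355) = 565870 and P(11, 356) = 569066; 566497 is not s-gonal.
s = 12: P(12, 337) = 566497. ✓
Hits: s ∈ {12} → 1.

1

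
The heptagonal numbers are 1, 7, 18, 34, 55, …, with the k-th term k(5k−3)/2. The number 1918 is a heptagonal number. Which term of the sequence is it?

Set n(5n−3)/2 = 1918, giving 5n² − 3n − 3836 = 0.
The discriminant is 9 + 40·1918 = 76729, and √76729 = 277.
So n = (3 + 277) / 10 = 280/10 = 28.

28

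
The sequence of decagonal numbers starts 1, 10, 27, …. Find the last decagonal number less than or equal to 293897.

292951

Solve n(4n−3) ≤ 293897 for integer n.
n = 271 gives 292951 ≤ 293897, while n = 272 gives 295120 > 293897; so the answer is 292951.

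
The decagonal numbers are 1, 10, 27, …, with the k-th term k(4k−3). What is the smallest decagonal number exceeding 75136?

75762

Solve n(4n−3) > 75136 for integer n.
The largest n with value ≤ 75136 is 137 (since 74665 ≤ 75136 < 75762), so the first above is n = 138, value 75762.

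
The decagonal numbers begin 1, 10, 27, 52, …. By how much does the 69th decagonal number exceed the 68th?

545

Consecutive decagonal numbers differ by 8n − 7: here 8·69 − 7 = 545.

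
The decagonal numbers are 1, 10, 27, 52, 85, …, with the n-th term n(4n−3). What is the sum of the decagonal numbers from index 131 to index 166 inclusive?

3175026

Σ i(4i−3) = 4Σi² − 3Σi over i = 131..166.
Σi = 13861 − 8515 = 5346 and Σi² = 1538571 − 740805 = 797766.
4·797766 − 3·5346 = 3175026.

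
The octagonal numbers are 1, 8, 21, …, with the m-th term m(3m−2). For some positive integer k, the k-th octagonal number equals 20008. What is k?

Set n(3n−2) = 20008, giving 3n² − 2n − 20008 = 0.
The discriminant is 4 + 12·20008 = 240100, and √240100 = 490.
So n = (2 + 490) / 6 = 492/6 = 82.
Check: 82·(3·82 − 2) = 20008. ✓

82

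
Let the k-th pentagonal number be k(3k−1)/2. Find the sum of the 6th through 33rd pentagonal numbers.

Σ i(3i−1)/2 = (3Σi² − Σi) / 2 over i = 6..33.
Σi = 561 − 15 = 546 and Σi² = 12529 − 55 = 12474.
(3·12474 − 1·546) / 2 = 36876/2 = 18438.

18438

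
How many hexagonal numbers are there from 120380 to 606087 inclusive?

The n-th hexagonal number is n(2n−1).
Smallest index with value ≥ 120380: n = 246 (giving 120786).
Largest index with value ≤ 606087: n = 550 (giving 604450).
Indices 246 through 550: 305 terms.

305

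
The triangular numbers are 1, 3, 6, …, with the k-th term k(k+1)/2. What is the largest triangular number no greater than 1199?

Solve n(n+1)/2 ≤ 1199 for integer n.
n = 48 gives 1176 ≤ 1199, while n = 49 gives 1225 > 1199; so the answer is 1176.

1176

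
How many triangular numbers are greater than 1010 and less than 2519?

The n-th triangular number is n(n+1)/2.
Smallest index with value > 1010: n = 45 (giving 1035).
Largest index with value < 2519: n = 70 (giving 2485).
Indices 45 through 70: 26 terms.

26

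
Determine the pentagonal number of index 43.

2752

The 43rd pentagonal number is n(3n−1)/2 with n = 43.
43·(3·43 − 1)/2 = 43·128/2 = 43·64 = 2752.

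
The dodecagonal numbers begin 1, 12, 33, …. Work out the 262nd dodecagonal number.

The 262nd dodecagonal number is n(5n−4) with n = 262.
262·(5·262 − 4) = 262·1306 = 342172.

342172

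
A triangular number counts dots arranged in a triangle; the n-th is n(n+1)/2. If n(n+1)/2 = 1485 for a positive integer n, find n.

54

Set n(n+1)/2 = 1485, giving n² + n − 2970 = 0.
The discriminant is 1 + 8·1485 = 11881, and √11881 = 109.
So n = (-1 + 109) / 2 = 108/2 = 54.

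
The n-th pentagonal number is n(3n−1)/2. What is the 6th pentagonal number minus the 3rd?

39

6·(3·6 − 1)/2 = 51 and 3·(3·3 − 1)/2 = 12.
Difference: 51 − 12 = 39.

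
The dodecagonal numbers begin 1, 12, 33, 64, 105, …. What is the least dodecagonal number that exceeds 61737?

62272

Solve n(5n−4) > 61737 for integer n.
The largest n with value ≤ 61737 is 111 (since 61161 ≤ 61737 < 62272), so the first above is n = 112, value 62272.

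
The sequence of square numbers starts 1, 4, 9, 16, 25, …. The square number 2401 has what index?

We need n² = 2401, so n = √2401 = 49.

49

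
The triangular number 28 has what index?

Set n(n+1)/2 = 28, giving n² + n − 56 = 0.
So n = (-1 + 15) / 2 = 14/2 = 7.

7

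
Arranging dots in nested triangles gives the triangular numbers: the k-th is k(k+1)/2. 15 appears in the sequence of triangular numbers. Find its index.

5

Set n(n+1)/2 = 15, giving n² + n − 30 = 0.
The discriminant is 1 + 8·15 = 121, and √121 = 11.
So n = (-1 + 11) / 2 = 10/2 = 5.
Check: 5·6/2 = 15. ✓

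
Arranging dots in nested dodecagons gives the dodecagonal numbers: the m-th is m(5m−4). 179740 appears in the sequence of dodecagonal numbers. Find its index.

190

Set n(5n−4) = 179740, giving 5n² − 4n − 179740 = 0.
The discriminant is 16 + 20·179740 = 3594816, and √3594816 = 1896.
So n = (4 + 1896) / 10 = 1900/10 = 190.
Check: 190·(5·190 − 4) = 179740. ✓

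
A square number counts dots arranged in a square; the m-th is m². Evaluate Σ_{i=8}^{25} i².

5385

Σ_{i=8}^{25} i² = 5525 − 140 = 5385.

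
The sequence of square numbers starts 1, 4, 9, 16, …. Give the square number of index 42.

1764

The 42nd square number is n² with n = 42.
42² = 1764.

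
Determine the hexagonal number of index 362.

362·(2·362 − 1) = 362·723 = 261726.

261726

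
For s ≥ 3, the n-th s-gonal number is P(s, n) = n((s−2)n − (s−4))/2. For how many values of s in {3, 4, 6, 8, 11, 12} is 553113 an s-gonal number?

1

s = 3: P(3, 1051) = 552826 and P(3, 1052) = 553878; 553113 is not s-gonal.
s = 4: P(4, 743) = 552049 and P(4, 744) = 553536; 553113 is not s-gonal.
s = 6: P(6, 526) = 552826 and P(6, 527) = 554931; 553113 is not s-gonal.
s = 8: P(8, 429) = 551265 and P(8, 430) = 553840; 553113 is not s-gonal.
s = 11: P(11, 350) = 550025 and P(11, 351) = 553176; 553113 is not s-gonal.
s = 12: P(12, 333) = 553113. ✓
Hits: s ∈ {12} → 1.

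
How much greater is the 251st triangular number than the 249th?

251·252/2 = 31626 and 249·250/2 = 31125.
Difference: 31626 − 31125 = 501.

501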